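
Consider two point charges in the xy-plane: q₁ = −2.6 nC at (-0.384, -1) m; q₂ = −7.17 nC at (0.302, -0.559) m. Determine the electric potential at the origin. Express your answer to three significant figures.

The total potential is the scalar sum of each charge's contribution, V = Σ kqᵢ/rᵢ.
Distances from the field point to each charge: r₁ = 1.07 m, r₂ = 0.635 m.
V = k[(-2.60×10⁻⁹)/(1.07) + (-7.17×10⁻⁹)/(0.635)] = -123 V.

-123 V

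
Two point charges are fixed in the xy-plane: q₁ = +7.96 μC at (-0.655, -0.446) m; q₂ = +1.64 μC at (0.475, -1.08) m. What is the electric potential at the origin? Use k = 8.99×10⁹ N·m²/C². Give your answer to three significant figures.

The total potential is the scalar sum of each charge's contribution, V = Σ kqᵢ/rᵢ.
Distances from the field point to each charge: r₁ = 0.792 m, r₂ = 1.18 m.
V = k[(7.96×10⁻⁶)/(0.792) + (1.64×10⁻⁶)/(1.18)] = 1.03×10⁵ V.

1.03×10⁵ V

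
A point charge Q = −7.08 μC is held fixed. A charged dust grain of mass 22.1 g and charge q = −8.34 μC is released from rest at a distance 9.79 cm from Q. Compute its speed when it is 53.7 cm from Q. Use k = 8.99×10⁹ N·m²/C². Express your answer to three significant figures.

Only the electrostatic force acts, so mechanical energy is conserved: ½mv² = U₁ − U₂ = kQq(1/r₁ − 1/r₂).
U₁ − U₂ = (8.99×10⁹ N·m²/C²)(-7.08×10⁻⁶ C)(-8.34×10⁻⁶ C)(1/0.0979 − 1/0.537) = 4.43 J.
v = √(2·4.43/0.0221) = 20.0 m/s.

20.0 m/s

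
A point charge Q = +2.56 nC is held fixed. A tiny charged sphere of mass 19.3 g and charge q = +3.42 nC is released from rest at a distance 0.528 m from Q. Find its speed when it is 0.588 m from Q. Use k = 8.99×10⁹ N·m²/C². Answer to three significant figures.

Only the electrostatic force acts, so mechanical energy is conserved: ½mv² = U₁ − U₂ = kQq(1/r₁ − 1/r₂).
U₁ − U₂ = (8.99×10⁹ N·m²/C²)(2.56×10⁻⁹ C)(3.42×10⁻⁹ C)(1/0.528 − 1/0.588) = 1.52×10⁻⁸ J.
v = √(2·1.52×10⁻⁸/0.0193) = 1.26×10⁻³ m/s.

1.26×10⁻³ m/s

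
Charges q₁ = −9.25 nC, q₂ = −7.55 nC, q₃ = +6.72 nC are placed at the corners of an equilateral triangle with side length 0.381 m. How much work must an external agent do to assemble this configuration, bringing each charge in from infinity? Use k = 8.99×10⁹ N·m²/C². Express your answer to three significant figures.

The work to assemble the configuration equals its total potential energy, U = Σ kqᵢqⱼ/rᵢⱼ over all pairs.
All three pair separations equal the side length, 0.381 m.
U = (1.65×10⁻⁶) + (-1.47×10⁻⁶) + (-1.20×10⁻⁶) = -1.02×10⁻⁶ J.

-1.02×10⁻⁶ J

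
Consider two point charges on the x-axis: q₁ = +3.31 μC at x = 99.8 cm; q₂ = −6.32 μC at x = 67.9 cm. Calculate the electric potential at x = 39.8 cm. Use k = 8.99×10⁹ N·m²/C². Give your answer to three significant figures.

Electric potential is a scalar, so the contributions from each charge add algebraically: V = Σ kqᵢ/rᵢ.
Distances from the field point to each charge: r₁ = 0.600 m, r₂ = 0.281 m.
V = k[(3.31×10⁻⁶)/(0.600) + (-6.32×10⁻⁶)/(0.281)] = -1.53×10⁵ V.

-1.53×10⁵ V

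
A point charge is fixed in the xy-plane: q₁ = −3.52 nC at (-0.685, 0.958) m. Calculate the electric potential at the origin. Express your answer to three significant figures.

-26.9 V

Electric potential is a scalar, so the contributions from each charge add algebraically: V = Σ kqᵢ/rᵢ.
Distances from the field point to each charge: r₁ = 1.18 m.
V = k[(-3.52×10⁻⁹)/(1.18)] = -26.9 V.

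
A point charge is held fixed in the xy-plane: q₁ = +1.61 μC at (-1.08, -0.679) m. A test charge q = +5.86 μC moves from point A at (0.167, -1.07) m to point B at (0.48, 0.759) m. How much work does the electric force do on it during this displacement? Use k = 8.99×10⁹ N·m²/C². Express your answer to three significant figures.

0.0249 J

The work done by the electric force is W_field = −ΔU = −q(V_B − V_A) = q(V_A − V_B).
At A: distance to the source charge is 1.31 m; V_A = kq₁/r = 1.11×10⁴ V.
At B: distance to the source charge is 2.12 m; V_B = kq₁/r = 6820 V.
ΔV = V_B − V_A = -4250 V.
W_field = −qΔV = −(5.86×10⁻⁶ C)(-4250 V) = 0.0249 J.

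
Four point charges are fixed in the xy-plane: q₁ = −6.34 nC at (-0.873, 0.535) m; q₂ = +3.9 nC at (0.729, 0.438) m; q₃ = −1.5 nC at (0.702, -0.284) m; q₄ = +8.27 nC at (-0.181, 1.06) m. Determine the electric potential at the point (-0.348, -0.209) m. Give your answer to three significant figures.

The total potential is the scalar sum of each charge's contribution, V = Σ kqᵢ/rᵢ.
Distances from the field point to each charge: r₁ = 0.911 m, r₂ = 1.26 m, r₃ = 1.05 m, r₄ = 1.28 m.
V = k[(-6.34×10⁻⁹)/(0.911) + (3.90×10⁻⁹)/(1.26) + (-1.50×10⁻⁹)/(1.05) + (8.27×10⁻⁹)/(1.28)] = 10.6 V.

10.6 V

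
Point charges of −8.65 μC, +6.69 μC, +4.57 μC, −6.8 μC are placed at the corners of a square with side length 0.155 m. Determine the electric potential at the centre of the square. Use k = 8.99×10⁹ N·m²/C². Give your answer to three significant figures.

The total potential is the scalar sum of each charge's contribution, V = Σ kqᵢ/rᵢ.
The distance from each corner to the centre is a√2/2 = 0.110 m.
V = k[(-8.65×10⁻⁶)/(0.110) + (6.69×10⁻⁶)/(0.110) + (4.57×10⁻⁶)/(0.110) + (-6.80×10⁻⁶)/(0.110)] = -3.44×10⁵ V.

-3.44×10⁵ V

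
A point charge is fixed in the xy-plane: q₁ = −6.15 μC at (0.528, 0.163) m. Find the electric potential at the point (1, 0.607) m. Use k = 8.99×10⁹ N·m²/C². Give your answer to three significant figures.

The total potential is the scalar sum of each charge's contribution, V = Σ kqᵢ/rᵢ.
Distances from the field point to each charge: r₁ = 0.648 m.
V = k[(-6.15×10⁻⁶)/(0.648)] = -8.53×10⁴ V.

-8.53×10⁴ V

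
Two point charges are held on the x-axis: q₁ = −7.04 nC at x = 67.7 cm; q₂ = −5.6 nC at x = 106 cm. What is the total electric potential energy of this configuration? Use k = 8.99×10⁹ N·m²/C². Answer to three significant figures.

9.25×10⁻⁷ J

The work to assemble the configuration equals its total potential energy, U = Σ kqᵢqⱼ/rᵢⱼ over all pairs.
Pair separations: r₁₂ = 0.383 m.
U = (9.25×10⁻⁷) = 9.25×10⁻⁷ J.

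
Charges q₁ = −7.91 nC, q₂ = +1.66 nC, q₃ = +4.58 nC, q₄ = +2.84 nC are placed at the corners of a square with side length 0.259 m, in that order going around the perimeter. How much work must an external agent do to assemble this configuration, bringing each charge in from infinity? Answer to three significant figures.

The assembly work is the sum of pairwise potential energies, U = Σ_{i<j} kqᵢqⱼ/rᵢⱼ.
The four side pairs have separation 0.259 m and the two diagonal pairs 0.366 m.
Summing all 6 pair terms gives U = -1.29×10⁻⁶ J.

-1.29×10⁻⁶ J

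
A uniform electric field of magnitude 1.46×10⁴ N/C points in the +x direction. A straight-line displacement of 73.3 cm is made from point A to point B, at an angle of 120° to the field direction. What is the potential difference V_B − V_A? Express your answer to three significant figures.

Only the component of displacement along E changes the potential: ΔV = −E·d·cosθ.
ΔV = −(1.46×10⁴ V/m)(0.733 m)cos120° = 5350 V.

5350 V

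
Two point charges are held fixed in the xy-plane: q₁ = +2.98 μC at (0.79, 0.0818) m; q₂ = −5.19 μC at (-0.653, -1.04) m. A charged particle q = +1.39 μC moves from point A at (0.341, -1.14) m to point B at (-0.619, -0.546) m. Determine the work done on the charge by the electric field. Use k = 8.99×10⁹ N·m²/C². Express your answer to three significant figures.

The work done by the electric force is W_field = −ΔU = −q(V_B − V_A) = q(V_A − V_B).
At A: distances to the source charges are 1.30 m, 0.999 m; V_A = Σ kqᵢ/rᵢ = -2.61×10⁴ V.
At B: distances to the source charges are 1.54 m, 0.495 m; V_B = Σ kqᵢ/rᵢ = -7.69×10⁴ V.
ΔV = V_B − V_A = -5.07×10⁴ V.
W_field = −qΔV = −(1.39×10⁻⁶ C)(-5.07×10⁴ V) = 0.0705 J.

0.0705 J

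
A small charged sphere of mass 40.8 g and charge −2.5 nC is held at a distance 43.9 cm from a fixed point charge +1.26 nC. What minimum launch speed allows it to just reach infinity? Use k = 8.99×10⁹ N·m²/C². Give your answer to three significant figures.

1.78×10⁻³ m/s

To just escape, total mechanical energy must reach zero at infinity: ½mv²_min + U = 0, so ½mv²_min = −U = |kQq|/r.
|U| = |kQq|/r = (8.99×10⁹ N·m²/C²)(1.26×10⁻⁹)(2.50×10⁻⁹)/(0.439) = 6.45×10⁻⁸ J.
v_min = √(2|U|/m) = √(2·6.45×10⁻⁸/0.0408) = 1.78×10⁻³ m/s.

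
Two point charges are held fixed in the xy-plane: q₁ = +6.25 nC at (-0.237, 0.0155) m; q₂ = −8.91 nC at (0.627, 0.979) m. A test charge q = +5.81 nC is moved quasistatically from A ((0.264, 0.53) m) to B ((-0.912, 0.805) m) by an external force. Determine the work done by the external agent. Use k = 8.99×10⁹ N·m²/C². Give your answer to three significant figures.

For quasistatic motion the external work equals the change in potential energy: W_ext = qΔV = q(V_B − V_A).
At A: distances to the source charges are 0.718 m, 0.577 m; V_A = Σ kqᵢ/rᵢ = -60.5 V.
At B: distances to the source charges are 1.04 m, 1.55 m; V_B = Σ kqᵢ/rᵢ = 2.38 V.
ΔV = V_B − V_A = 62.9 V.
W_ext = qΔV = (5.81×10⁻⁹ C)(62.9 V) = 3.65×10⁻⁷ J.

3.65×10⁻⁷ J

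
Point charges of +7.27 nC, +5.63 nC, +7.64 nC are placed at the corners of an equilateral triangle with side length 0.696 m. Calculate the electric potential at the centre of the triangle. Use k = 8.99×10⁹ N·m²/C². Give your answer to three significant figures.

460 V

The total potential is the scalar sum of each charge's contribution, V = Σ kqᵢ/rᵢ.
The distance from each vertex to the centroid is a/√3 = 0.402 m.
V = k[(7.27×10⁻⁹)/(0.402) + (5.63×10⁻⁹)/(0.402) + (7.64×10⁻⁹)/(0.402)] = 460 V.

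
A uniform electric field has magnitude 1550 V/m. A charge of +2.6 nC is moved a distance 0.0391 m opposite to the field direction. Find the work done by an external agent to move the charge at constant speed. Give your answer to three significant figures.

1.58×10⁻⁷ J

The potential change for a displacement 0.0391 m opposite to the field direction is ΔV = +Ed = 60.6 V.
W_ext = qΔV = 1.58×10⁻⁷ J.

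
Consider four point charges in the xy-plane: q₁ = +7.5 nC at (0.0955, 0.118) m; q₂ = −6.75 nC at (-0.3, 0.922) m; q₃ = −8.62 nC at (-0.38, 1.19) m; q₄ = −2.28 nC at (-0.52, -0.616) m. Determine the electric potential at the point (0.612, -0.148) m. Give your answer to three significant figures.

Electric potential is a scalar, so the contributions from each charge add algebraically: V = Σ kqᵢ/rᵢ.
Distances from the field point to each charge: r₁ = 0.581 m, r₂ = 1.41 m, r₃ = 1.67 m, r₄ = 1.22 m.
V = k[(7.50×10⁻⁹)/(0.581) + (-6.75×10⁻⁹)/(1.41) + (-8.62×10⁻⁹)/(1.67) + (-2.28×10⁻⁹)/(1.22)] = 9.64 V.

9.64 V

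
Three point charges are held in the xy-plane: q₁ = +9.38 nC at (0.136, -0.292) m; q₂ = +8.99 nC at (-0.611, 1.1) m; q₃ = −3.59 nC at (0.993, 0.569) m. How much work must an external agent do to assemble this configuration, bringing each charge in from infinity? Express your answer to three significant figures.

5.90×10⁻⁸ J

The assembly work is the sum of pairwise potential energies, U = Σ_{i<j} kqᵢqⱼ/rᵢⱼ.
Pair separations: r₁₂ = 1.58 m, r₁₃ = 1.21 m, r₂₃ = 1.69 m.
U = (4.80×10⁻⁷) + (-2.49×10⁻⁷) + (-1.72×10⁻⁷) = 5.90×10⁻⁸ J.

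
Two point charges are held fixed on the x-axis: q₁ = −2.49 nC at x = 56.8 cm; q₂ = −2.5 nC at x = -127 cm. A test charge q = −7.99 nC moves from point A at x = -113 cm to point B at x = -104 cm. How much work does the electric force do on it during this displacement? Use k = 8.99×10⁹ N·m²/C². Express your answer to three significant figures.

4.96×10⁻⁷ J

The work done by the electric force is W_field = −ΔU = −q(V_B − V_A) = q(V_A − V_B).
At A: distances to the source charges are 1.70 m, 0.140 m; V_A = Σ kqᵢ/rᵢ = -174 V.
At B: distances to the source charges are 1.61 m, 0.230 m; V_B = Σ kqᵢ/rᵢ = -112 V.
ΔV = V_B − V_A = 62.1 V.
W_field = −qΔV = −(-7.99×10⁻⁹ C)(62.1 V) = 4.96×10⁻⁷ J.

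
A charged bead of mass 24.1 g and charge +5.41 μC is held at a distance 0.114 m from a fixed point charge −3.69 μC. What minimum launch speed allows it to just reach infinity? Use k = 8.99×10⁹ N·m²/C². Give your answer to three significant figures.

11.4 m/s

To just escape, total mechanical energy must reach zero at infinity: ½mv²_min + U = 0, so ½mv²_min = −U = |kQq|/r.
|U| = |kQq|/r = (8.99×10⁹ N·m²/C²)(3.69×10⁻⁶)(5.41×10⁻⁶)/(0.114) = 1.57 J.
v_min = √(2|U|/m) = √(2·1.57/0.0241) = 11.4 m/s.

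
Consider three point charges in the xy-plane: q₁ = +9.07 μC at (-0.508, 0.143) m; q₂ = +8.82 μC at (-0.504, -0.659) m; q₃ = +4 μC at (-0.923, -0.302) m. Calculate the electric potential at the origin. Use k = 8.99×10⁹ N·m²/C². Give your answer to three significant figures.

The total potential is the scalar sum of each charge's contribution, V = Σ kqᵢ/rᵢ.
Distances from the field point to each charge: r₁ = 0.528 m, r₂ = 0.830 m, r₃ = 0.971 m.
V = k[(9.07×10⁻⁶)/(0.528) + (8.82×10⁻⁶)/(0.830) + (4.00×10⁻⁶)/(0.971)] = 2.87×10⁵ V.

2.87×10⁵ V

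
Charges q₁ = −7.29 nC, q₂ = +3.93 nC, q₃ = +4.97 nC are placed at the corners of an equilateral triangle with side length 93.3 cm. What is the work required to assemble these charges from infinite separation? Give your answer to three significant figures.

The assembly work is the sum of pairwise potential energies, U = Σ_{i<j} kqᵢqⱼ/rᵢⱼ.
All three pair separations equal the side length, 0.933 m.
U = (-2.76×10⁻⁷) + (-3.49×10⁻⁷) + (1.88×10⁻⁷) = -4.37×10⁻⁷ J.

-4.37×10⁻⁷ J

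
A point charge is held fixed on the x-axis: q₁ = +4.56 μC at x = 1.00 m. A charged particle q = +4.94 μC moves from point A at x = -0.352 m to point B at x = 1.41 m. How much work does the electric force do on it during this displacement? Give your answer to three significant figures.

The work done by the electric force is W_field = −ΔU = −q(V_B − V_A) = q(V_A − V_B).
At A: distance to the source charge is 1.35 m; V_A = kq₁/r = 3.03×10⁴ V.
At B: distance to the source charge is 0.410 m; V_B = kq₁/r = 1.00×10⁵ V.
ΔV = V_B − V_A = 6.97×10⁴ V.
W_field = −qΔV = −(4.94×10⁻⁶ C)(6.97×10⁴ V) = -0.344 J.

-0.344 J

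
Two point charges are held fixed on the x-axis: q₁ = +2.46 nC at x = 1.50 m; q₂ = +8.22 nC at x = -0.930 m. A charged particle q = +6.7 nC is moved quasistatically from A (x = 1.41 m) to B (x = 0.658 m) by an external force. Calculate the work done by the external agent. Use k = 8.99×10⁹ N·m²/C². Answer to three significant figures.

-1.37×10⁻⁶ J

For quasistatic motion the external work equals the change in potential energy: W_ext = qΔV = q(V_B − V_A).
At A: distances to the source charges are 0.0900 m, 2.34 m; V_A = Σ kqᵢ/rᵢ = 277 V.
At B: distances to the source charges are 0.842 m, 1.59 m; V_B = Σ kqᵢ/rᵢ = 72.8 V.
ΔV = V_B − V_A = -205 V.
W_ext = qΔV = (6.70×10⁻⁹ C)(-205 V) = -1.37×10⁻⁶ J.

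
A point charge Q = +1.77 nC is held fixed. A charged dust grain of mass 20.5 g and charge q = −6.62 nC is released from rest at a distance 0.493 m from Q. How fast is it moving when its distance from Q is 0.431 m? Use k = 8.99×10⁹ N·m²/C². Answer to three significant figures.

1.73×10⁻³ m/s

Only the electrostatic force acts, so mechanical energy is conserved: ½mv² = U₁ − U₂ = kQq(1/r₁ − 1/r₂).
U₁ − U₂ = (8.99×10⁹ N·m²/C²)(1.77×10⁻⁹ C)(-6.62×10⁻⁹ C)(1/0.493 − 1/0.431) = 3.07×10⁻⁸ J.
v = √(2·3.07×10⁻⁸/0.0205) = 1.73×10⁻³ m/s.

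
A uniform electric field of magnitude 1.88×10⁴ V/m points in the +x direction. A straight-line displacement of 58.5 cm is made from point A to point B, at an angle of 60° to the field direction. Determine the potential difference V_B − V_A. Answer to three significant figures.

-5500 V

Only the component of displacement along E changes the potential: ΔV = −E·d·cosθ.
ΔV = −(1.88×10⁴ V/m)(0.585 m)cos60° = -5500 V.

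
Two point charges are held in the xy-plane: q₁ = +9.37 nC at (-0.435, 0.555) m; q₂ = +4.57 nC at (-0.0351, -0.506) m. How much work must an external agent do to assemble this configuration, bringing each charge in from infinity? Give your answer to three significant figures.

3.40×10⁻⁷ J

The assembly work is the sum of pairwise potential energies, U = Σ_{i<j} kqᵢqⱼ/rᵢⱼ.
Pair separations: r₁₂ = 1.13 m.
U = (3.40×10⁻⁷) = 3.40×10⁻⁷ J.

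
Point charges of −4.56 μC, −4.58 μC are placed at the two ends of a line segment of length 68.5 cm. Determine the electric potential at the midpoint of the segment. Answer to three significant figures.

-2.40×10⁵ V

The total potential is the scalar sum of each charge's contribution, V = Σ kqᵢ/rᵢ.
Each charge is 0.343 m from the midpoint.
V = k[(-4.56×10⁻⁶)/(0.343) + (-4.58×10⁻⁶)/(0.343)] = -2.40×10⁵ V.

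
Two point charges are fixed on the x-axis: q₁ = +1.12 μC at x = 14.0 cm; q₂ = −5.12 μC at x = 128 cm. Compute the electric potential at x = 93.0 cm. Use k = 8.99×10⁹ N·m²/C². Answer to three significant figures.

Electric potential is a scalar, so the contributions from each charge add algebraically: V = Σ kqᵢ/rᵢ.
Distances from the field point to each charge: r₁ = 0.790 m, r₂ = 0.350 m.
V = k[(1.12×10⁻⁶)/(0.790) + (-5.12×10⁻⁶)/(0.350)] = -1.19×10⁵ V.

-1.19×10⁵ V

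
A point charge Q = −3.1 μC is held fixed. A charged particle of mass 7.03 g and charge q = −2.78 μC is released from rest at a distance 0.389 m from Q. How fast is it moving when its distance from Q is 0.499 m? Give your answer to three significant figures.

Only the electrostatic force acts, so mechanical energy is conserved: ½mv² = U₁ − U₂ = kQq(1/r₁ − 1/r₂).
U₁ − U₂ = (8.99×10⁹ N·m²/C²)(-3.10×10⁻⁶ C)(-2.78×10⁻⁶ C)(1/0.389 − 1/0.499) = 0.0439 J.
v = √(2·0.0439/7.03×10⁻³) = 3.53 m/s.

3.53 m/s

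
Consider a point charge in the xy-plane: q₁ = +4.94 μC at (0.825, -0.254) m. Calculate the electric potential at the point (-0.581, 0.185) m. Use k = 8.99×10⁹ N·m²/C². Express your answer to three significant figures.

The total potential is the scalar sum of each charge's contribution, V = Σ kqᵢ/rᵢ.
Distances from the field point to each charge: r₁ = 1.47 m.
V = k[(4.94×10⁻⁶)/(1.47)] = 3.02×10⁴ V.

3.02×10⁴ V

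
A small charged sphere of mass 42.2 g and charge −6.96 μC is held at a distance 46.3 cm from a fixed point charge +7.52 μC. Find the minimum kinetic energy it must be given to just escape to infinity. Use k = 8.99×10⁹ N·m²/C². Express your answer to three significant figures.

To just escape, total mechanical energy must reach zero at infinity: ½mv²_min + U = 0, so ½mv²_min = −U = |kQq|/r.
|U| = |kQq|/r = (8.99×10⁹ N·m²/C²)(7.52×10⁻⁶)(6.96×10⁻⁶)/(0.463) = 1.02 J.

1.02 J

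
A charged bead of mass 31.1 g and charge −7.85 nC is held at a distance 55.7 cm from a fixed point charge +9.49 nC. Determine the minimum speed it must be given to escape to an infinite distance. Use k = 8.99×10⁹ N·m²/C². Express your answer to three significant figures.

8.79×10⁻³ m/s

To just escape, total mechanical energy must reach zero at infinity: ½mv²_min + U = 0, so ½mv²_min = −U = |kQq|/r.
|U| = |kQq|/r = (8.99×10⁹ N·m²/C²)(9.49×10⁻⁹)(7.85×10⁻⁹)/(0.557) = 1.20×10⁻⁶ J.
v_min = √(2|U|/m) = √(2·1.20×10⁻⁶/0.0311) = 8.79×10⁻³ m/s.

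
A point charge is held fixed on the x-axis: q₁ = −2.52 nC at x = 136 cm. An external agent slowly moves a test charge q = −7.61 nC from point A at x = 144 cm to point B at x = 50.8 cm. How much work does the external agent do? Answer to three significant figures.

-1.95×10⁻⁶ J

For quasistatic motion the external work equals the change in potential energy: W_ext = qΔV = q(V_B − V_A).
At A: distance to the source charge is 0.0800 m; V_A = kq₁/r = -283 V.
At B: distance to the source charge is 0.852 m; V_B = kq₁/r = -26.6 V.
ΔV = V_B − V_A = 257 V.
W_ext = qΔV = (-7.61×10⁻⁹ C)(257 V) = -1.95×10⁻⁶ J.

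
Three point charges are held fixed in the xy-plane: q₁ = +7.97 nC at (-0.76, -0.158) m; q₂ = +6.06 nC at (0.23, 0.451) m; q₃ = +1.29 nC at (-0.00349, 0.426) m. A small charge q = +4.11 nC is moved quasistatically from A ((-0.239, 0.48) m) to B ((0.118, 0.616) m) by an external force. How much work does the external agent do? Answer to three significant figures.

For quasistatic motion the external work equals the change in potential energy: W_ext = qΔV = q(V_B − V_A).
At A: distances to the source charges are 0.824 m, 0.470 m, 0.242 m; V_A = Σ kqᵢ/rᵢ = 251 V.
At B: distances to the source charges are 1.17 m, 0.199 m, 0.226 m; V_B = Σ kqᵢ/rᵢ = 386 V.
ΔV = V_B − V_A = 135 V.
W_ext = qΔV = (4.11×10⁻⁹ C)(135 V) = 5.54×10⁻⁷ J.

5.54×10⁻⁷ J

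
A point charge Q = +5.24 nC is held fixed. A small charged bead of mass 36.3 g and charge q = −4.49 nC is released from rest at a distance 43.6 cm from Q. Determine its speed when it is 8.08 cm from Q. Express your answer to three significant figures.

0.0108 m/s

Only the electrostatic force acts, so mechanical energy is conserved: ½mv² = U₁ − U₂ = kQq(1/r₁ − 1/r₂).
U₁ − U₂ = (8.99×10⁹ N·m²/C²)(5.24×10⁻⁹ C)(-4.49×10⁻⁹ C)(1/0.436 − 1/0.0808) = 2.13×10⁻⁶ J.
v = √(2·2.13×10⁻⁶/0.0363) = 0.0108 m/s.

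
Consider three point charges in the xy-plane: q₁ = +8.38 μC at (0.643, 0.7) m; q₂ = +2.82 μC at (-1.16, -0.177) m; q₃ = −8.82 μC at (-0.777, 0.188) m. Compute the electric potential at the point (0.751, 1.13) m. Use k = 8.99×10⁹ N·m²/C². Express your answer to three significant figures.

Electric potential is a scalar, so the contributions from each charge add algebraically: V = Σ kqᵢ/rᵢ.
Distances from the field point to each charge: r₁ = 0.443 m, r₂ = 2.32 m, r₃ = 1.80 m.
V = k[(8.38×10⁻⁶)/(0.443) + (2.82×10⁻⁶)/(2.32) + (-8.82×10⁻⁶)/(1.80)] = 1.37×10⁵ V.

1.37×10⁵ V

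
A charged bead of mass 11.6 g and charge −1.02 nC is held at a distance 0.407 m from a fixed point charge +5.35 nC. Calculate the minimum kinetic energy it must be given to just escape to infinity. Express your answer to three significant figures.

To just escape, total mechanical energy must reach zero at infinity: ½mv²_min + U = 0, so ½mv²_min = −U = |kQq|/r.
|U| = |kQq|/r = (8.99×10⁹ N·m²/C²)(5.35×10⁻⁹)(1.02×10⁻⁹)/(0.407) = 1.21×10⁻⁷ J.

1.21×10⁻⁷ J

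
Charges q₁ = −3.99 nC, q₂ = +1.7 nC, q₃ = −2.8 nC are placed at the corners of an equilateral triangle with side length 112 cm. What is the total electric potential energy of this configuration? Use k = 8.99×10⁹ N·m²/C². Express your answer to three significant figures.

-2.98×10⁻⁹ J

The assembly work is the sum of pairwise potential energies, U = Σ_{i<j} kqᵢqⱼ/rᵢⱼ.
All three pair separations equal the side length, 1.12 m.
U = (-5.44×10⁻⁸) + (8.97×10⁻⁸) + (-3.82×10⁻⁸) = -2.98×10⁻⁹ J.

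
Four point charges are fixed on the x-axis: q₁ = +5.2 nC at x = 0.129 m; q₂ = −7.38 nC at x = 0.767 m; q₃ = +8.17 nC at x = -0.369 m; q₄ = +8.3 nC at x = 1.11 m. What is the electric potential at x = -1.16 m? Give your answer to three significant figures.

128 V

The total potential is the scalar sum of each charge's contribution, V = Σ kqᵢ/rᵢ.
Distances from the field point to each charge: r₁ = 1.29 m, r₂ = 1.93 m, r₃ = 0.791 m, r₄ = 2.27 m.
V = k[(5.20×10⁻⁹)/(1.29) + (-7.38×10⁻⁹)/(1.93) + (8.17×10⁻⁹)/(0.791) + (8.30×10⁻⁹)/(2.27)] = 128 V.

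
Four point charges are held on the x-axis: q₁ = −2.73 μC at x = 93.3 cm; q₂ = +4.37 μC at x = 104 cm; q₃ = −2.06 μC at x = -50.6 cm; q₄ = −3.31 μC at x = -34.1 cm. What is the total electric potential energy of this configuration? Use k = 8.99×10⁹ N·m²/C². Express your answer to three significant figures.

The work to assemble the configuration equals its total potential energy, U = Σ kqᵢqⱼ/rᵢⱼ over all pairs.
Pair separations: r₁₂ = 0.107 m, r₁₃ = 1.44 m, r₁₄ = 1.27 m, r₂₃ = 1.55 m, r₂₄ = 1.38 m, r₃₄ = 0.165 m.
Summing all 6 pair terms gives U = -0.678 J.

-0.678 J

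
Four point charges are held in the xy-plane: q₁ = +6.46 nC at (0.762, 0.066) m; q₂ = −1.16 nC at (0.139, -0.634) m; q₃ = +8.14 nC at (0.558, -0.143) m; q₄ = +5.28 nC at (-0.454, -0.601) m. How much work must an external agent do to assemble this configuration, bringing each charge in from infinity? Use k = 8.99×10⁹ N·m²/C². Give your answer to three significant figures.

1.89×10⁻⁶ J

The assembly work is the sum of pairwise potential energies, U = Σ_{i<j} kqᵢqⱼ/rᵢⱼ.
Pair separations: r₁₂ = 0.937 m, r₁₃ = 0.292 m, r₁₄ = 1.39 m, r₂₃ = 0.645 m, r₂₄ = 0.594 m, r₃₄ = 1.11 m.
Summing all 6 pair terms gives U = 1.89×10⁻⁶ J.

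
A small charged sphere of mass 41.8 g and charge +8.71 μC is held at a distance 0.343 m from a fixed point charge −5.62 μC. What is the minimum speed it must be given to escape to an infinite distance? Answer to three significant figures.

To just escape, total mechanical energy must reach zero at infinity: ½mv²_min + U = 0, so ½mv²_min = −U = |kQq|/r.
|U| = |kQq|/r = (8.99×10⁹ N·m²/C²)(5.62×10⁻⁶)(8.71×10⁻⁶)/(0.343) = 1.28 J.
v_min = √(2|U|/m) = √(2·1.28/0.0418) = 7.83 m/s.

7.83 m/s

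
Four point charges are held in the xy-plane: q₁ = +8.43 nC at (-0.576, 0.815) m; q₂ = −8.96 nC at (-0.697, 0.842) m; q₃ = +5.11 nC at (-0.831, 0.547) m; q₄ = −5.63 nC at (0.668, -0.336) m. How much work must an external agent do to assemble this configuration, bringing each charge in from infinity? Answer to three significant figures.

The work to assemble the configuration equals its total potential energy, U = Σ kqᵢqⱼ/rᵢⱼ over all pairs.
Pair separations: r₁₂ = 0.124 m, r₁₃ = 0.370 m, r₁₄ = 1.69 m, r₂₃ = 0.324 m, r₂₄ = 1.80 m, r₃₄ = 1.74 m.
Summing all 6 pair terms gives U = -5.85×10⁻⁶ J.

-5.85×10⁻⁶ J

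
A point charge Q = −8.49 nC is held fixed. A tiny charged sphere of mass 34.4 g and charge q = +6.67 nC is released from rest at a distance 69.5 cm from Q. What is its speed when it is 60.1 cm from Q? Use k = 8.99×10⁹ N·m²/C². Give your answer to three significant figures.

2.58×10⁻³ m/s

Only the electrostatic force acts, so mechanical energy is conserved: ½mv² = U₁ − U₂ = kQq(1/r₁ − 1/r₂).
U₁ − U₂ = (8.99×10⁹ N·m²/C²)(-8.49×10⁻⁹ C)(6.67×10⁻⁹ C)(1/0.695 − 1/0.601) = 1.15×10⁻⁷ J.
v = √(2·1.15×10⁻⁷/0.0344) = 2.58×10⁻³ m/s.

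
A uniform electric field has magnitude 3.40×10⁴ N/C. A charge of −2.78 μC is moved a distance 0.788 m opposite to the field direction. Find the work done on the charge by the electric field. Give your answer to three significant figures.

0.0745 J

The potential change for a displacement 0.788 m opposite to the field direction is ΔV = +Ed = 2.68×10⁴ V.
W_field = −qΔV = 0.0745 J.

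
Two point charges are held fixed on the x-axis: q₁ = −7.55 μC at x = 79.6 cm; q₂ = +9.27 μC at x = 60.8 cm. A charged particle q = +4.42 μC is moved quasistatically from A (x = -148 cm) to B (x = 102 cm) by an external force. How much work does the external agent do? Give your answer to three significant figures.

-0.490 J

For quasistatic motion the external work equals the change in potential energy: W_ext = qΔV = q(V_B − V_A).
At A: distances to the source charges are 2.28 m, 2.09 m; V_A = Σ kqᵢ/rᵢ = 1.01×10⁴ V.
At B: distances to the source charges are 0.224 m, 0.412 m; V_B = Σ kqᵢ/rᵢ = -1.01×10⁵ V.
ΔV = V_B − V_A = -1.11×10⁵ V.
W_ext = qΔV = (4.42×10⁻⁶ C)(-1.11×10⁵ V) = -0.490 J.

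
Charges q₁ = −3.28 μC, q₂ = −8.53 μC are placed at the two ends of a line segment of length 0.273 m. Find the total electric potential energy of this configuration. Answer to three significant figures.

The assembly work is the sum of pairwise potential energies, U = Σ_{i<j} kqᵢqⱼ/rᵢⱼ.
The separation is r = 0.273 m.
U = (0.921) = 0.921 J.

0.921 J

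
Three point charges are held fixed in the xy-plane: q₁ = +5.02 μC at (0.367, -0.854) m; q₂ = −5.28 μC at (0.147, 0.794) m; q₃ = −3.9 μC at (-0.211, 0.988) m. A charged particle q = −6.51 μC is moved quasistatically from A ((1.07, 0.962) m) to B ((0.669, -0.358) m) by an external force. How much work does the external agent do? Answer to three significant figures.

-0.476 J

For quasistatic motion the external work equals the change in potential energy: W_ext = qΔV = q(V_B − V_A).
At A: distances to the source charges are 1.95 m, 0.938 m, 1.28 m; V_A = Σ kqᵢ/rᵢ = -5.48×10⁴ V.
At B: distances to the source charges are 0.581 m, 1.26 m, 1.61 m; V_B = Σ kqᵢ/rᵢ = 1.84×10⁴ V.
ΔV = V_B − V_A = 7.32×10⁴ V.
W_ext = qΔV = (-6.51×10⁻⁶ C)(7.32×10⁴ V) = -0.476 J.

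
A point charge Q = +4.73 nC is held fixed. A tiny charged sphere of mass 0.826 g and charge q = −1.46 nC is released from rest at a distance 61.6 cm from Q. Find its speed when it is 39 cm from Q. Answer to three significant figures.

0.0119 m/s

Only the electrostatic force acts, so mechanical energy is conserved: ½mv² = U₁ − U₂ = kQq(1/r₁ − 1/r₂).
U₁ − U₂ = (8.99×10⁹ N·m²/C²)(4.73×10⁻⁹ C)(-1.46×10⁻⁹ C)(1/0.616 − 1/0.390) = 5.84×10⁻⁸ J.
v = √(2·5.84×10⁻⁸/8.26×10⁻⁴) = 0.0119 m/s.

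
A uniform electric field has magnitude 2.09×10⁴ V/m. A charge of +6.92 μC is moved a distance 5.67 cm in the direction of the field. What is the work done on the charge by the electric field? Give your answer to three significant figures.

8.20×10⁻³ J

The potential change for a displacement 5.67 cm in the direction of the field is ΔV = −Ed = -1190 V.
W_field = −qΔV = 8.20×10⁻³ J.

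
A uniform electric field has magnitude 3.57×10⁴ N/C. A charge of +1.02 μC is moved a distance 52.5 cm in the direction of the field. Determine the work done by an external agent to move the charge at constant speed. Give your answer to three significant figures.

-0.0191 J

The potential change for a displacement 52.5 cm in the direction of the field is ΔV = −Ed = -1.87×10⁴ V.
W_ext = qΔV = -0.0191 J.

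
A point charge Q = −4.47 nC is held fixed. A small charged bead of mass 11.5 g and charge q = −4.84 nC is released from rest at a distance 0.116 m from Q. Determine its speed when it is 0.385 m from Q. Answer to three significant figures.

Only the electrostatic force acts, so mechanical energy is conserved: ½mv² = U₁ − U₂ = kQq(1/r₁ − 1/r₂).
U₁ − U₂ = (8.99×10⁹ N·m²/C²)(-4.47×10⁻⁹ C)(-4.84×10⁻⁹ C)(1/0.116 − 1/0.385) = 1.17×10⁻⁶ J.
v = √(2·1.17×10⁻⁶/0.0115) = 0.0143 m/s.

0.0143 m/s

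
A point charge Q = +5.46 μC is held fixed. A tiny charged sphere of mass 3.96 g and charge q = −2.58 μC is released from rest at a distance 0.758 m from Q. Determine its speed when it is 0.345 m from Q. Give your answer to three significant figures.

10.1 m/s

Only the electrostatic force acts, so mechanical energy is conserved: ½mv² = U₁ − U₂ = kQq(1/r₁ − 1/r₂).
U₁ − U₂ = (8.99×10⁹ N·m²/C²)(5.46×10⁻⁶ C)(-2.58×10⁻⁶ C)(1/0.758 − 1/0.345) = 0.200 J.
v = √(2·0.200/3.96×10⁻³) = 10.1 m/s.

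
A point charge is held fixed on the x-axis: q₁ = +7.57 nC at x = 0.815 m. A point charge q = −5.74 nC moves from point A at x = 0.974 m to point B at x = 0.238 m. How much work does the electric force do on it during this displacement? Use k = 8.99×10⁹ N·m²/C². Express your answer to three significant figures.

The work done by the electric force is W_field = −ΔU = −q(V_B − V_A) = q(V_A − V_B).
At A: distance to the source charge is 0.159 m; V_A = kq₁/r = 428 V.
At B: distance to the source charge is 0.577 m; V_B = kq₁/r = 118 V.
ΔV = V_B − V_A = -310 V.
W_field = −qΔV = −(-5.74×10⁻⁹ C)(-310 V) = -1.78×10⁻⁶ J.

-1.78×10⁻⁶ J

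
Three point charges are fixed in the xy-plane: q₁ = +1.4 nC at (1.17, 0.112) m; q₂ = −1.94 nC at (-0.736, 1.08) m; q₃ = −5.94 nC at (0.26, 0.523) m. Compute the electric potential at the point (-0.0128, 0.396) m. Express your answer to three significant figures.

-185 V

Electric potential is a scalar, so the contributions from each charge add algebraically: V = Σ kqᵢ/rᵢ.
Distances from the field point to each charge: r₁ = 1.22 m, r₂ = 0.995 m, r₃ = 0.301 m.
V = k[(1.40×10⁻⁹)/(1.22) + (-1.94×10⁻⁹)/(0.995) + (-5.94×10⁻⁹)/(0.301)] = -185 V.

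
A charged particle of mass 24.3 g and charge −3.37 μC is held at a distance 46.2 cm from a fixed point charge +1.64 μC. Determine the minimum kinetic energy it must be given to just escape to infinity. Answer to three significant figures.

0.108 J

To just escape, total mechanical energy must reach zero at infinity: ½mv²_min + U = 0, so ½mv²_min = −U = |kQq|/r.
|U| = |kQq|/r = (8.99×10⁹ N·m²/C²)(1.64×10⁻⁶)(3.37×10⁻⁶)/(0.462) = 0.108 J.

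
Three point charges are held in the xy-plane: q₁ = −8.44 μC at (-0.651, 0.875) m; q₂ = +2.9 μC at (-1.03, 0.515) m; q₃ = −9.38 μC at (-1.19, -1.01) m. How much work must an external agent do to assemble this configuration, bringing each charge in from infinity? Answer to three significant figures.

-0.217 J

The assembly work is the sum of pairwise potential energies, U = Σ_{i<j} kqᵢqⱼ/rᵢⱼ.
Pair separations: r₁₂ = 0.523 m, r₁₃ = 1.96 m, r₂₃ = 1.53 m.
U = (-0.421) + (0.363) + (-0.159) = -0.217 J.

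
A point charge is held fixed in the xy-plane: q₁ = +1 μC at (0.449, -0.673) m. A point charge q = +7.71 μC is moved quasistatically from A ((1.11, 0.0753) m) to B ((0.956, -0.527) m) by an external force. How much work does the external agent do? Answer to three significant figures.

For quasistatic motion the external work equals the change in potential energy: W_ext = qΔV = q(V_B − V_A).
At A: distance to the source charge is 0.998 m; V_A = kq₁/r = 9000 V.
At B: distance to the source charge is 0.528 m; V_B = kq₁/r = 1.70×10⁴ V.
ΔV = V_B − V_A = 8040 V.
W_ext = qΔV = (7.71×10⁻⁶ C)(8040 V) = 0.0620 J.

0.0620 J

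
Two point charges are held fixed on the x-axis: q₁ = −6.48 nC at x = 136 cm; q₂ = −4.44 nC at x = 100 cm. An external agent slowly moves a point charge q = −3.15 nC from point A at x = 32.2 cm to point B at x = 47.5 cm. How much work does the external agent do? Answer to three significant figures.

For quasistatic motion the external work equals the change in potential energy: W_ext = qΔV = q(V_B − V_A).
At A: distances to the source charges are 1.04 m, 0.678 m; V_A = Σ kqᵢ/rᵢ = -115 V.
At B: distances to the source charges are 0.885 m, 0.525 m; V_B = Σ kqᵢ/rᵢ = -142 V.
ΔV = V_B − V_A = -26.9 V.
W_ext = qΔV = (-3.15×10⁻⁹ C)(-26.9 V) = 8.46×10⁻⁸ J.

8.46×10⁻⁸ J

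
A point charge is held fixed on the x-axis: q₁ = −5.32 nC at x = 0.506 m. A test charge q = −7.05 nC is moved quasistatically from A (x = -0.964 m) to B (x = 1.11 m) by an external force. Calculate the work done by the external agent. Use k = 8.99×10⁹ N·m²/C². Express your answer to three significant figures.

For quasistatic motion the external work equals the change in potential energy: W_ext = qΔV = q(V_B − V_A).
At A: distance to the source charge is 1.47 m; V_A = kq₁/r = -32.5 V.
At B: distance to the source charge is 0.604 m; V_B = kq₁/r = -79.2 V.
ΔV = V_B − V_A = -46.6 V.
W_ext = qΔV = (-7.05×10⁻⁹ C)(-46.6 V) = 3.29×10⁻⁷ J.

3.29×10⁻⁷ J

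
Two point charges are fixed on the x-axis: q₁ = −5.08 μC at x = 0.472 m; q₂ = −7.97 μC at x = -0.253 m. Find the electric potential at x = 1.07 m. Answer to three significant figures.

Electric potential is a scalar, so the contributions from each charge add algebraically: V = Σ kqᵢ/rᵢ.
Distances from the field point to each charge: r₁ = 0.598 m, r₂ = 1.32 m.
V = k[(-5.08×10⁻⁶)/(0.598) + (-7.97×10⁻⁶)/(1.32)] = -1.31×10⁵ V.

-1.31×10⁵ V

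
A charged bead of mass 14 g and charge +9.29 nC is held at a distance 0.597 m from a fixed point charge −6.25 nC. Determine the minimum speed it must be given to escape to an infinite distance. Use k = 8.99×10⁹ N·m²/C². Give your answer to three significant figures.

0.0112 m/s

To just escape, total mechanical energy must reach zero at infinity: ½mv²_min + U = 0, so ½mv²_min = −U = |kQq|/r.
|U| = |kQq|/r = (8.99×10⁹ N·m²/C²)(6.25×10⁻⁹)(9.29×10⁻⁹)/(0.597) = 8.74×10⁻⁷ J.
v_min = √(2|U|/m) = √(2·8.74×10⁻⁷/0.0140) = 0.0112 m/s.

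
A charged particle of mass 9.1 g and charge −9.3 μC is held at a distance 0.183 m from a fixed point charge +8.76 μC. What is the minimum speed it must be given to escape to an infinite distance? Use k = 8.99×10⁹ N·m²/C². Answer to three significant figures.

29.7 m/s

To just escape, total mechanical energy must reach zero at infinity: ½mv²_min + U = 0, so ½mv²_min = −U = |kQq|/r.
|U| = |kQq|/r = (8.99×10⁹ N·m²/C²)(8.76×10⁻⁶)(9.30×10⁻⁶)/(0.183) = 4.00 J.
v_min = √(2|U|/m) = √(2·4.00/9.10×10⁻³) = 29.7 m/s.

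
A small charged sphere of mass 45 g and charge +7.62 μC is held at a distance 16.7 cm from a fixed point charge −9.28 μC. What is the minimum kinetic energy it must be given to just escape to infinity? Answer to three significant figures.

To just escape, total mechanical energy must reach zero at infinity: ½mv²_min + U = 0, so ½mv²_min = −U = |kQq|/r.
|U| = |kQq|/r = (8.99×10⁹ N·m²/C²)(9.28×10⁻⁶)(7.62×10⁻⁶)/(0.167) = 3.81 J.

3.81 J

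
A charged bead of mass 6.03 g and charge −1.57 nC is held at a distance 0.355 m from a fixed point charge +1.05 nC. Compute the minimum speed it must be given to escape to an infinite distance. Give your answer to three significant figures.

To just escape, total mechanical energy must reach zero at infinity: ½mv²_min + U = 0, so ½mv²_min = −U = |kQq|/r.
|U| = |kQq|/r = (8.99×10⁹ N·m²/C²)(1.05×10⁻⁹)(1.57×10⁻⁹)/(0.355) = 4.17×10⁻⁸ J.
v_min = √(2|U|/m) = √(2·4.17×10⁻⁸/6.03×10⁻³) = 3.72×10⁻³ m/s.

3.72×10⁻³ m/s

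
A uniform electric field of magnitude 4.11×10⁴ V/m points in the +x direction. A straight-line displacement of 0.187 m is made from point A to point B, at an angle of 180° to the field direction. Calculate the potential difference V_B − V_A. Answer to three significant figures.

Only the component of displacement along E changes the potential: ΔV = −E·d·cosθ.
ΔV = −(4.11×10⁴ V/m)(0.187 m)cos180° = 7690 V.

7690 V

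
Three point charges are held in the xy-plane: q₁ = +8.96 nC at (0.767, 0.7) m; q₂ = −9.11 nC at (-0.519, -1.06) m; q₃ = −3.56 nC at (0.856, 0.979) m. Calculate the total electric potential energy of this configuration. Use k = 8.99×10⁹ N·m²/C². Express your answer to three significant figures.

-1.20×10⁻⁶ J

The work to assemble the configuration equals its total potential energy, U = Σ kqᵢqⱼ/rᵢⱼ over all pairs.
Pair separations: r₁₂ = 2.18 m, r₁₃ = 0.293 m, r₂₃ = 2.46 m.
U = (-3.37×10⁻⁷) + (-9.79×10⁻⁷) + (1.19×10⁻⁷) = -1.20×10⁻⁶ J.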